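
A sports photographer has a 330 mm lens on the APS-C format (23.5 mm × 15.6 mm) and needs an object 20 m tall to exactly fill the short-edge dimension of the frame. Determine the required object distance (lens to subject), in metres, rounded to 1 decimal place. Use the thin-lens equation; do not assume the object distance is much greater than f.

W: 20 m = 20000 mm.
Magnification m = h/W = dᵢ/dₒ; combined with 1/f = 1/dₒ + 1/dᵢ this gives dₒ = f·(1 + W/h).
dₒ = 330 mm × (1 + 20000/15.6) = 330 × 1283.0513 ≈ 423406.923 mm = 423.407 m.

423.4 m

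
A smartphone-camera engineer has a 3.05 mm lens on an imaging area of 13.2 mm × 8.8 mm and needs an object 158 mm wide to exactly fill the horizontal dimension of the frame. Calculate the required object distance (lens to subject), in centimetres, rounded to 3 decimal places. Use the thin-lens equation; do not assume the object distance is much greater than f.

3.956 cm

Magnification m = w/W = dᵢ/dₒ; combined with 1/f = 1/dₒ + 1/dᵢ this gives dₒ = f·(1 + W/w).
dₒ = 3.05 mm × (1 + 158/13.2) = 3.05 × 12.9697 ≈ 39.558 mm = 3.95576 cm.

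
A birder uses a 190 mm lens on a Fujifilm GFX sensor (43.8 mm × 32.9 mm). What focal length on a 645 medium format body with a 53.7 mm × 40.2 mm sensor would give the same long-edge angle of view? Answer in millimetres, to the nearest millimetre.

233 mm

Equal angle of view means equal width/f ratio, so f₂ = f₁ · (width₂/width₁) = 190 × 53.7/43.8.
f₂ = 190 × 1.22603 ≈ 232.945 mm.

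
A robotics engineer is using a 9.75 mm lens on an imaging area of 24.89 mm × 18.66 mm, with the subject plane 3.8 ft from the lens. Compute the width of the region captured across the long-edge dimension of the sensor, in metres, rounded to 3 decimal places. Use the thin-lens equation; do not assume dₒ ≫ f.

2.932 m

dₒ: 3.8 ft × 304.8 mm/ft = 1158.24 mm.
Similar triangles through the lens centre give W/dₒ = w/dᵢ; with 1/f = 1/dₒ + 1/dᵢ this gives W = w·(dₒ − f)/f.
W = 24.89 mm × (1158.24 − 9.75) / 9.75 = 24.89 × 117.7938 ≈ 2931.889 mm = 2.93189 m.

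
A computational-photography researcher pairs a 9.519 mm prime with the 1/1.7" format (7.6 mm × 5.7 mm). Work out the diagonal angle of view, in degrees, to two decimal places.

Sensor diagonal = √(7.6² + 5.7²) = √90.2500 ≈ 9.5000 mm.
Angle of view α = 2·arctan(d/2f) with d = 9.5000 mm and f = 9.519 mm.
d/2f = 0.49900; arctan(0.49900) ≈ 26.5193°, so α ≈ 53.0386°.

53.04°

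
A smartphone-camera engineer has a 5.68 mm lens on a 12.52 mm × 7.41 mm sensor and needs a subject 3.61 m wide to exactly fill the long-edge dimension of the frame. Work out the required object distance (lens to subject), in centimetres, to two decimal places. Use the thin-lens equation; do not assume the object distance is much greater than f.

W: 3.61 m = 3610 mm.
Magnification m = w/W = dᵢ/dₒ; combined with 1/f = 1/dₒ + 1/dᵢ this gives dₒ = f·(1 + W/w).
dₒ = 5.68 mm × (1 + 3610/12.52) = 5.68 × 289.3387 ≈ 1643.444 mm = 164.344 cm.

164.34 cm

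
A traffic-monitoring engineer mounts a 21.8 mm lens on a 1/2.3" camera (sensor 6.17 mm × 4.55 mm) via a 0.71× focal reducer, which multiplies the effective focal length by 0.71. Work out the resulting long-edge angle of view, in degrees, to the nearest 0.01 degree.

22.54°

Effective focal length f = 21.8 × 0.71 = 15.478 mm.
α = 2·arctan(6.17 / (2 × 15.478)) = 2·arctan(0.19932) ≈ 22.5444°.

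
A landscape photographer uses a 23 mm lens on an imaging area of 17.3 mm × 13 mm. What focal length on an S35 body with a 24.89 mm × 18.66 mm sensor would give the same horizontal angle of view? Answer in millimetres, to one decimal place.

33.1 mm

Equal angle of view means equal width/f ratio, so f₂ = f₁ · (width₂/width₁) = 23 × 24.89/17.3.
f₂ = 23 × 1.43873 ≈ 33.091 mm.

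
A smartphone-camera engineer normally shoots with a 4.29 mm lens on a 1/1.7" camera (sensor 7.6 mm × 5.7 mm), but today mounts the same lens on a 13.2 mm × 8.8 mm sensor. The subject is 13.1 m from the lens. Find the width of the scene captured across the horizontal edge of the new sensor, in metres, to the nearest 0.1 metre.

The focal length stays 4.29 mm; the relevant sensor dimension is now w = 13.2 mm. Object distance dₒ = 13.1 m = 13100 mm.
Thin-lens field width W = w·(dₒ − f)/f = 13.2 × (13100 − 4.29)/4.29 ≈ 40294.492 mm = 40.2945 m.

40.3 m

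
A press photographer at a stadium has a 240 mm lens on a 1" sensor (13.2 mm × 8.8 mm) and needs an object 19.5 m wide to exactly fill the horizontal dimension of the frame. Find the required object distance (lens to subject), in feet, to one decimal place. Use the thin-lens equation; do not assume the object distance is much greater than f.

1164.0 ft

W: 19.5 m = 19500 mm.
Magnification m = w/W = dᵢ/dₒ; combined with 1/f = 1/dₒ + 1/dᵢ this gives dₒ = f·(1 + W/w).
dₒ = 240 mm × (1 + 19500/13.2) = 240 × 1478.2727 ≈ 354785.455 mm = 354785.455/304.8 ft = 1163.99 ft.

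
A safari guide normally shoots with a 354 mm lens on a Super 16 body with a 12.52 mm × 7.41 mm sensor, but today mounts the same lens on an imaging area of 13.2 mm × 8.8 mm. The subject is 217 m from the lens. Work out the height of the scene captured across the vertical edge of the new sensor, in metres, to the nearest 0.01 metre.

The focal length stays 354 mm; the relevant sensor dimension is now h = 8.8 mm. Object distance dₒ = 217 m = 217000 mm.
Thin-lens field height W = h·(dₒ − f)/f = 8.8 × (217000 − 354)/354 ≈ 5385.550 mm = 5.38555 m.

5.39 m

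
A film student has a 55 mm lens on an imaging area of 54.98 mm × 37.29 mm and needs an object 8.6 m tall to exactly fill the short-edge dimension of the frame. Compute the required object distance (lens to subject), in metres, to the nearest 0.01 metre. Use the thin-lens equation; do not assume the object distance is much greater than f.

12.74 m

W: 8.6 m = 8600 mm.
Magnification m = h/W = dᵢ/dₒ; combined with 1/f = 1/dₒ + 1/dᵢ this gives dₒ = f·(1 + W/h).
dₒ = 55 mm × (1 + 8600/37.29) = 55 × 231.6248 ≈ 12739.366 mm = 12.7394 m.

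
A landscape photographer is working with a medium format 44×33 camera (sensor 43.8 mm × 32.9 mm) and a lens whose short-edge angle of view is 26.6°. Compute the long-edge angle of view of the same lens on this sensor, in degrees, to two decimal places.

From the short-edge AOV: f = 32.9 / (2·tan(13.3°)) = 32.9 / 0.47278 ≈ 69.5884 mm.
Long-edge AOV = 2·arctan(43.8 / (2 × 69.5884)) = 2·arctan(0.31471) ≈ 34.9384°.

34.94°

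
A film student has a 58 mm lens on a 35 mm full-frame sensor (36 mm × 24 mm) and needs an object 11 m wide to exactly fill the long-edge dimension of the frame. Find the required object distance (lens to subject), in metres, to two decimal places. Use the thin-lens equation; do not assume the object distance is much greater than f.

17.78 m

W: 11 m = 11000 mm.
Magnification m = w/W = dᵢ/dₒ; combined with 1/f = 1/dₒ + 1/dᵢ this gives dₒ = f·(1 + W/w).
dₒ = 58 mm × (1 + 11000/36) = 58 × 306.5556 ≈ 17780.222 mm = 17.7802 m.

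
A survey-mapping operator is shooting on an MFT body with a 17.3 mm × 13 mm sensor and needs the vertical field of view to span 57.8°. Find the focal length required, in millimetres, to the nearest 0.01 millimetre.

11.77 mm

From α = 2·arctan(h/2f) we get f = h / (2·tan(α/2)).
With h = 13 mm and α/2 = 28.9°, tan(α/2) ≈ 0.55203, so f ≈ 13 / 1.10406 ≈ 11.7747 mm.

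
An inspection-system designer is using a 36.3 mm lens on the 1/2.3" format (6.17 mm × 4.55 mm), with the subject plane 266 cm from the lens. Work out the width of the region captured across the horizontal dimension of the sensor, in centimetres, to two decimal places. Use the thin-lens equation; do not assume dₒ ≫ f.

dₒ: 266 cm = 2660 mm.
Similar triangles through the lens centre give W/dₒ = w/dᵢ; with 1/f = 1/dₒ + 1/dᵢ this gives W = w·(dₒ − f)/f.
W = 6.17 mm × (2660 − 36.3) / 36.3 = 6.17 × 72.2782 ≈ 445.957 mm = 44.5957 cm.

44.60 cm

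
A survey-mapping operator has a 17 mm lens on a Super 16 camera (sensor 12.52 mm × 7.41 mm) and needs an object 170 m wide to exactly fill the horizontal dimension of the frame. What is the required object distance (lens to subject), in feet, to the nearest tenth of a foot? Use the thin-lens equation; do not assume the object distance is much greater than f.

757.4 ft

W: 170 m = 170000 mm.
Magnification m = w/W = dᵢ/dₒ; combined with 1/f = 1/dₒ + 1/dᵢ this gives dₒ = f·(1 + W/w).
dₒ = 17 mm × (1 + 170000/12.52) = 17 × 13579.2748 ≈ 230847.671 mm = 230847.671/304.8 ft = 757.374 ft.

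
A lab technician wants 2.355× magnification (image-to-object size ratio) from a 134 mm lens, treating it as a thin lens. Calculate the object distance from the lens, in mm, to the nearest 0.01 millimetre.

190.90 mm

With m = dᵢ/dₒ and 1/f = 1/dₒ + 1/dᵢ, substituting dᵢ = m·dₒ gives 1/f = (1 + 1/m)/dₒ, hence dₒ = f·(1 + 1/m).
dₒ = 134 × (1 + 1/2.355) = 134 × 1.42463 ≈ 190.900 mm.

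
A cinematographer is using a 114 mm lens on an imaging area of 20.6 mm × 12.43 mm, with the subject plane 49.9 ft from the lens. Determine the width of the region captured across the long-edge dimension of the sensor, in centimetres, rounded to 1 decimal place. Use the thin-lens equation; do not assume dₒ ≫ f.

dₒ: 49.9 ft × 304.8 mm/ft = 15209.52 mm.
Similar triangles through the lens centre give W/dₒ = w/dᵢ; with 1/f = 1/dₒ + 1/dᵢ this gives W = w·(dₒ − f)/f.
W = 20.6 mm × (15209.5 − 114) / 114 = 20.6 × 132.4168 ≈ 2727.787 mm = 272.779 cm.

272.8 cm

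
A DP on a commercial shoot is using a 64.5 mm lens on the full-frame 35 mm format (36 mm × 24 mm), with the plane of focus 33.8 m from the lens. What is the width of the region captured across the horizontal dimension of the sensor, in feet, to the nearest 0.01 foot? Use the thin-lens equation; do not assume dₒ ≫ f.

61.78 ft

dₒ: 33.8 m = 33800 mm.
Similar triangles through the lens centre give W/dₒ = w/dᵢ; with 1/f = 1/dₒ + 1/dᵢ this gives W = w·(dₒ − f)/f.
W = 36 mm × (33800 − 64.5) / 64.5 = 36 × 523.0310 ≈ 18829.116 mm = 18829.116/304.8 ft = 61.7753 ft.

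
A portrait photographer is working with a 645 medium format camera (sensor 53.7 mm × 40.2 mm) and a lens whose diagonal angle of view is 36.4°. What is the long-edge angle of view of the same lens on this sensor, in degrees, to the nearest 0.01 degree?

Sensor diagonal = √(53.7² + 40.2²) = √4499.7300 ≈ 67.0800 mm.
From the diagonal AOV: f = 67.0800 / (2·tan(18.2°)) = 67.0800 / 0.65757 ≈ 102.0125 mm.
Long-edge AOV = 2·arctan(53.7 / (2 × 102.0125)) = 2·arctan(0.26320) ≈ 29.4920°.

29.49°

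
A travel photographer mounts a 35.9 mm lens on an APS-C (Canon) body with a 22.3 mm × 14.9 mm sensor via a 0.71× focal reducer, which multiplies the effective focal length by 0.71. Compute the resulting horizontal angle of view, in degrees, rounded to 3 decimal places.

47.253°

Effective focal length f = 35.9 × 0.71 = 25.489 mm.
α = 2·arctan(22.3 / (2 × 25.489)) = 2·arctan(0.43744) ≈ 47.2533°.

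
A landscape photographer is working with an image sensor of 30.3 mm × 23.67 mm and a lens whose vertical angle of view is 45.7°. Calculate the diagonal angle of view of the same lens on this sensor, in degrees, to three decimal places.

From the vertical AOV: f = 23.67 / (2·tan(22.85°)) = 23.67 / 0.84278 ≈ 28.0857 mm.
Sensor diagonal = √(30.3² + 23.67²) = √1478.3589 ≈ 38.4494 mm.
Diagonal AOV = 2·arctan(38.4494 / (2 × 28.0857)) = 2·arctan(0.68450) ≈ 68.7834°.

68.783°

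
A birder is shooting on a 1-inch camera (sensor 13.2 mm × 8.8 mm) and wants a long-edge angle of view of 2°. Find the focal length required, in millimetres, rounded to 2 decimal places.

From α = 2·arctan(w/2f) we get f = w / (2·tan(α/2)).
With w = 13.2 mm and α/2 = 1°, tan(α/2) ≈ 0.01746, so f ≈ 13.2 / 0.03491 ≈ 378.1137 mm.

378.11 mm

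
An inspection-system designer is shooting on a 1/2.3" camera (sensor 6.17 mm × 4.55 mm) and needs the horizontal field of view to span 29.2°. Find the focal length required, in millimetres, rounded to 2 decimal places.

11.84 mm

From α = 2·arctan(w/2f) we get f = w / (2·tan(α/2)).
With w = 6.17 mm and α/2 = 14.6°, tan(α/2) ≈ 0.26048, so f ≈ 6.17 / 0.52096 ≈ 11.8435 mm.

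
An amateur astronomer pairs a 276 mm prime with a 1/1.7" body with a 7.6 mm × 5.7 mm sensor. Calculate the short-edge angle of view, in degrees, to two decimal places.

Angle of view α = 2·arctan(h/2f) with h = 5.7 mm and f = 276 mm.
h/2f = 0.01033; arctan(0.01033) ≈ 0.5916°, so α ≈ 1.1832°.

1.18°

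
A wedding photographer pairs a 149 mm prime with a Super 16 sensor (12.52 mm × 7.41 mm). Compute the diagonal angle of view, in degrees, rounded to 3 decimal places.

5.590°

Sensor diagonal = √(12.52² + 7.41²) = √211.6585 ≈ 14.5485 mm.
Angle of view α = 2·arctan(d/2f) with d = 14.5485 mm and f = 149 mm.
d/2f = 0.04882; arctan(0.04882) ≈ 2.7950°, so α ≈ 5.5900°.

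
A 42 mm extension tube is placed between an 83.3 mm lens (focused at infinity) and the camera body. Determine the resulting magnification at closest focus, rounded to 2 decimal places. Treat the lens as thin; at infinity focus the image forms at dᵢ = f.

The tube moves the image plane from f to f + e, so dᵢ = 83.3 + 42 = 125.3 mm. Focus is achieved when 1/f = 1/dₒ + 1/dᵢ, giving dₒ = 1/(1/f − 1/(f+e)).
Magnification m = dᵢ/dₒ = (f+e)·(1/f − 1/(f+e)) = e/f = 42/83.3 ≈ 0.5042.

0.50×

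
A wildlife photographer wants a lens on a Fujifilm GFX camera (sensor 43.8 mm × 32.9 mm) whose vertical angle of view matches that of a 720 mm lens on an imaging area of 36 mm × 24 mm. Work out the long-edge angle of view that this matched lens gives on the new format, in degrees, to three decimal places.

2.542°

Equal vertical AOV ⇒ f₂ = f₁ · 32.9/24 = 720 × 1.37083 ≈ 987.0000 mm.
Long-edge AOV on the new format = 2·arctan(43.8 / (2 × 987.0000)) = 2·arctan(0.02219) ≈ 2.5422°.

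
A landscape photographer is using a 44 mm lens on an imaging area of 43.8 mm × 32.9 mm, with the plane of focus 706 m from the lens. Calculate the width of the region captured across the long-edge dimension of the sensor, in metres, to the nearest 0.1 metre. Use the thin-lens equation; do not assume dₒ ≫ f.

dₒ: 706 m = 706000 mm.
Similar triangles through the lens centre give W/dₒ = w/dᵢ; with 1/f = 1/dₒ + 1/dᵢ this gives W = w·(dₒ − f)/f.
W = 43.8 mm × (706000 − 44) / 44 = 43.8 × 16044.4545 ≈ 702747.109 mm = 702.747 m.

702.7 m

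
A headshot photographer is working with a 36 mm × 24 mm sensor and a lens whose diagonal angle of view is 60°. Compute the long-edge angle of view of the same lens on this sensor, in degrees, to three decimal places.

Sensor diagonal = √(36² + 24²) = √1872.0000 ≈ 43.2666 mm.
From the diagonal AOV: f = 43.2666 / (2·tan(30°)) = 43.2666 / 1.15470 ≈ 37.4700 mm.
Long-edge AOV = 2·arctan(36 / (2 × 37.4700)) = 2·arctan(0.48038) ≈ 51.3178°.

51.318°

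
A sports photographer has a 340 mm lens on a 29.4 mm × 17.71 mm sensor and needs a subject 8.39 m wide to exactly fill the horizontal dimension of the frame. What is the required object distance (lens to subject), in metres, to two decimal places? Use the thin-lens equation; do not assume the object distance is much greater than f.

W: 8.39 m = 8390 mm.
Magnification m = w/W = dᵢ/dₒ; combined with 1/f = 1/dₒ + 1/dᵢ this gives dₒ = f·(1 + W/w).
dₒ = 340 mm × (1 + 8390/29.4) = 340 × 286.3741 ≈ 97367.211 mm = 97.3672 m.

97.37 m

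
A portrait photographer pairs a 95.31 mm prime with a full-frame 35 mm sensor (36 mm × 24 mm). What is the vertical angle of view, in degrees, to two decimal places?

Angle of view α = 2·arctan(h/2f) with h = 24 mm and f = 95.31 mm.
h/2f = 0.12590; arctan(0.12590) ≈ 7.1761°, so α ≈ 14.3521°.

14.35°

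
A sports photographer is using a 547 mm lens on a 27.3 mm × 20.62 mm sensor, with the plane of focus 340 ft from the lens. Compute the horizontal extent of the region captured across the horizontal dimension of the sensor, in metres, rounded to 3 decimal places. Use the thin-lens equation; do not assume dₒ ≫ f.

dₒ: 340 ft × 304.8 mm/ft = 103632.00 mm.
Similar triangles through the lens centre give W/dₒ = w/dᵢ; with 1/f = 1/dₒ + 1/dᵢ this gives W = w·(dₒ − f)/f.
W = 27.3 mm × (103632 − 547) / 547 = 27.3 × 188.4552 ≈ 5144.827 mm = 5.14483 m.

5.145 m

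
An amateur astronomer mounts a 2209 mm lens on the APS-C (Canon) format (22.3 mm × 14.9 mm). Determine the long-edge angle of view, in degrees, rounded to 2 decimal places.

Angle of view α = 2·arctan(w/2f) with w = 22.3 mm and f = 2209 mm.
w/2f = 0.00505; arctan(0.00505) ≈ 0.2892°, so α ≈ 0.5784°.

0.58°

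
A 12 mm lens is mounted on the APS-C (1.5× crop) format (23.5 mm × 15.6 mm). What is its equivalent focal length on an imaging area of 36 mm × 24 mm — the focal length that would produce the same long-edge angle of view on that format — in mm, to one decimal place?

18.4 mm

Equal angle of view means equal width/f ratio, so f₂ = f₁ · (width₂/width₁) = 12 × 36/23.5.
f₂ = 12 × 1.53191 ≈ 18.383 mm.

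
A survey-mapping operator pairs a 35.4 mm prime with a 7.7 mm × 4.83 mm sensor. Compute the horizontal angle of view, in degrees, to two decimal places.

Angle of view α = 2·arctan(w/2f) with w = 7.7 mm and f = 35.4 mm.
w/2f = 0.10876; arctan(0.10876) ≈ 6.2069°, so α ≈ 12.4139°.

12.41°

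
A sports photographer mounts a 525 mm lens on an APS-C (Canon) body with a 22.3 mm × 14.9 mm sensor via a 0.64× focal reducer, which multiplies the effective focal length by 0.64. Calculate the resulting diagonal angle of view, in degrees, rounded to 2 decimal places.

4.57°

Effective focal length f = 525 × 0.64 = 336 mm.
Sensor diagonal = √(22.3² + 14.9²) = √719.3000 ≈ 26.8198 mm.
α = 2·arctan(26.820 / (2 × 336)) = 2·arctan(0.03991) ≈ 4.5710°.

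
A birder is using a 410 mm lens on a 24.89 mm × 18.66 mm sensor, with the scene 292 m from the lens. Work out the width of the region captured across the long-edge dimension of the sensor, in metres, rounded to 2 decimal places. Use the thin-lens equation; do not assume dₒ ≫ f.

dₒ: 292 m = 292000 mm.
Similar triangles through the lens centre give W/dₒ = w/dᵢ; with 1/f = 1/dₒ + 1/dᵢ this gives W = w·(dₒ − f)/f.
W = 24.89 mm × (292000 − 410) / 410 = 24.89 × 711.1951 ≈ 17701.647 mm = 17.7016 m.

17.70 m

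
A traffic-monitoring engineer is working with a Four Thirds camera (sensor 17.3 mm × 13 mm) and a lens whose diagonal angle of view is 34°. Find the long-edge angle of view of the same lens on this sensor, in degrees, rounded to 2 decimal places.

27.47°

Sensor diagonal = √(17.3² + 13²) = √468.2900 ≈ 21.6400 mm.
From the diagonal AOV: f = 21.6400 / (2·tan(17°)) = 21.6400 / 0.61146 ≈ 35.3906 mm.
Long-edge AOV = 2·arctan(17.3 / (2 × 35.3906)) = 2·arctan(0.24441) ≈ 27.4693°.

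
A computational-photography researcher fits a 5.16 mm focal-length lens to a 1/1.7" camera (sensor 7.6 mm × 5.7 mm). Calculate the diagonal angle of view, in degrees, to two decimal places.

Sensor diagonal = √(7.6² + 5.7²) = √90.2500 ≈ 9.5000 mm.
Angle of view α = 2·arctan(d/2f) with d = 9.5000 mm and f = 5.16 mm.
d/2f = 0.92054; arctan(0.92054) ≈ 42.6309°, so α ≈ 85.2618°.

85.26°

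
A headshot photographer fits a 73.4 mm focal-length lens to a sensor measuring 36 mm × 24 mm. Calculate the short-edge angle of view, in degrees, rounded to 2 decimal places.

18.57°

Angle of view α = 2·arctan(h/2f) with h = 24 mm and f = 73.4 mm.
h/2f = 0.16349; arctan(0.16349) ≈ 9.2850°, so α ≈ 18.5700°.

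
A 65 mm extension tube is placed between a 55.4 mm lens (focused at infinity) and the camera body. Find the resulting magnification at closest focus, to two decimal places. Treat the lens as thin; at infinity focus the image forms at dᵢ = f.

The tube moves the image plane from f to f + e, so dᵢ = 55.4 + 65 = 120.4 mm. Focus is achieved when 1/f = 1/dₒ + 1/dᵢ, giving dₒ = 1/(1/f − 1/(f+e)).
Magnification m = dᵢ/dₒ = (f+e)·(1/f − 1/(f+e)) = e/f = 65/55.4 ≈ 1.1733.

1.17×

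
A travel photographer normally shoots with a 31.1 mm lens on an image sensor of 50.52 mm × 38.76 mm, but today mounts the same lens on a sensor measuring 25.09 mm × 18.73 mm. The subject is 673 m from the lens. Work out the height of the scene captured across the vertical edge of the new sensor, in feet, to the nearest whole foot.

1330 ft

The focal length stays 31.1 mm; the relevant sensor dimension is now h = 18.73 mm. Object distance dₒ = 673 m = 673000 mm.
Thin-lens field height W = h·(dₒ − f)/f = 18.73 × (673000 − 31.1)/31.1 ≈ 405296.061 mm = 405296.061/304.8 ft = 1329.71 ft.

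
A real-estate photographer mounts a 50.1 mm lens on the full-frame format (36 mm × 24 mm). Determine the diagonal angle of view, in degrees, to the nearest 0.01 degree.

46.71°

Sensor diagonal = √(36² + 24²) = √1872.0000 ≈ 43.2666 mm.
Angle of view α = 2·arctan(d/2f) with d = 43.2666 mm and f = 50.1 mm.
d/2f = 0.43180; arctan(0.43180) ≈ 23.3548°, so α ≈ 46.7096°.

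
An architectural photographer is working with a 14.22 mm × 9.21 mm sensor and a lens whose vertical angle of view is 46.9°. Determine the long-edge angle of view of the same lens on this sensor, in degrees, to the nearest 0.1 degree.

From the vertical AOV: f = 9.21 / (2·tan(23.45°)) = 9.21 / 0.86755 ≈ 10.6161 mm.
Long-edge AOV = 2·arctan(14.22 / (2 × 10.6161)) = 2·arctan(0.66974) ≈ 67.6234°.

67.6°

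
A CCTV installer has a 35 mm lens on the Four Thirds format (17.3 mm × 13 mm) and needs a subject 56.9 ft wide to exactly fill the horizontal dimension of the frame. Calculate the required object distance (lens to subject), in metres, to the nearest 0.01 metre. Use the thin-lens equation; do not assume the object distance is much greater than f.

35.12 m

W: 56.9 ft × 304.8 mm/ft = 17343.12 mm.
Magnification m = w/W = dᵢ/dₒ; combined with 1/f = 1/dₒ + 1/dᵢ this gives dₒ = f·(1 + W/w).
dₒ = 35 mm × (1 + 17343.1/17.3) = 35 × 1003.4925 ≈ 35122.236 mm = 35.1222 m.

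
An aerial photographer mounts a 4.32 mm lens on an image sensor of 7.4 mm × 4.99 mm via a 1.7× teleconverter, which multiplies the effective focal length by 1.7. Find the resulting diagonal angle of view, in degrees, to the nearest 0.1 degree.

Effective focal length f = 4.32 × 1.7 = 7.344 mm.
Sensor diagonal = √(7.4² + 4.99²) = √79.6601 ≈ 8.9253 mm.
α = 2·arctan(8.925 / (2 × 7.344)) = 2·arctan(0.60766) ≈ 62.5704°.

62.6°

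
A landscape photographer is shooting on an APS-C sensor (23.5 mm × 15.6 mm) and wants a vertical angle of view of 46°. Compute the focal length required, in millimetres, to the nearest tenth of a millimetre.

From α = 2·arctan(h/2f) we get f = h / (2·tan(α/2)).
With h = 15.6 mm and α/2 = 23°, tan(α/2) ≈ 0.42447, so f ≈ 15.6 / 0.84895 ≈ 18.3756 mm.

18.4 mm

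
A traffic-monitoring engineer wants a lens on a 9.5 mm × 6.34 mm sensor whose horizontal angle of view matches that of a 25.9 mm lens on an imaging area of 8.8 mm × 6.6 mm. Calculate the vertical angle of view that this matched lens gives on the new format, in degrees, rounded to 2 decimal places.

12.94°

Equal horizontal AOV ⇒ f₂ = f₁ · 9.5/8.8 = 25.9 × 1.07955 ≈ 27.9602 mm.
Vertical AOV on the new format = 2·arctan(6.34 / (2 × 27.9602)) = 2·arctan(0.11338) ≈ 12.9366°.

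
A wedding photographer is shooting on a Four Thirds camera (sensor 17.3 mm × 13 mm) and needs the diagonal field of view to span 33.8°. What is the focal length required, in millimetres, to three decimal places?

35.613 mm

Sensor diagonal = √(17.3² + 13²) = √468.2900 ≈ 21.6400 mm.
From α = 2·arctan(d/2f) we get f = d / (2·tan(α/2)).
With d = 21.6400 mm and α/2 = 16.9°, tan(α/2) ≈ 0.30382, so f ≈ 21.6400 / 0.60765 ≈ 35.6128 mm.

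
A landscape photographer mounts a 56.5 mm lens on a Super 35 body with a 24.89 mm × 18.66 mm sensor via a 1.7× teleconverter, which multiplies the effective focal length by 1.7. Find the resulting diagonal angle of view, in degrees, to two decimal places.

18.40°

Effective focal length f = 56.5 × 1.7 = 96.05 mm.
Sensor diagonal = √(24.89² + 18.66²) = √967.7077 ≈ 31.1080 mm.
α = 2·arctan(31.108 / (2 × 96.05)) = 2·arctan(0.16194) ≈ 18.3969°.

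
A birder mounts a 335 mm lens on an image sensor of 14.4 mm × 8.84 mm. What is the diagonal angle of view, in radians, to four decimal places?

Sensor diagonal = √(14.4² + 8.84²) = √285.5056 ≈ 16.8969 mm.
Angle of view α = 2·arctan(d/2f) with d = 16.8969 mm and f = 335 mm.
d/2f = 0.02522; arctan(0.02522) ≈ 0.0252 rad, so α ≈ 0.0504 rad.

0.0504 rad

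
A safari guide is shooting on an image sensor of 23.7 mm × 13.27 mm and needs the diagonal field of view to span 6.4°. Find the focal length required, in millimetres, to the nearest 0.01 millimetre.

242.92 mm

Sensor diagonal = √(23.7² + 13.27²) = √737.7829 ≈ 27.1622 mm.
From α = 2·arctan(d/2f) we get f = d / (2·tan(α/2)).
With d = 27.1622 mm and α/2 = 3.2°, tan(α/2) ≈ 0.05591, so f ≈ 27.1622 / 0.11182 ≈ 242.9154 mm.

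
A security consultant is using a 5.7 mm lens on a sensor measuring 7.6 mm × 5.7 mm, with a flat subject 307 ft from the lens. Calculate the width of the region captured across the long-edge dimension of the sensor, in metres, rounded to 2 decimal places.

124.76 m

dₒ: 307 ft × 304.8 mm/ft = 93573.60 mm.
Similar triangles through the lens centre give W/dₒ = w/dᵢ; with 1/f = 1/dₒ + 1/dᵢ this gives W = w·(dₒ − f)/f.
W = 7.6 mm × (93573.6 − 5.7) / 5.7 = 7.6 × 16415.4205 ≈ 124757.196 mm = 124.757 m.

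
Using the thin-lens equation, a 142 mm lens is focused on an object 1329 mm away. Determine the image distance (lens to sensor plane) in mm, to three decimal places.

158.987 mm

1/dᵢ = 1/f − 1/dₒ = 1/142 − 1/1329 = 0.0062898 mm⁻¹.
dᵢ = 1/0.0062898 ≈ 158.9874 mm.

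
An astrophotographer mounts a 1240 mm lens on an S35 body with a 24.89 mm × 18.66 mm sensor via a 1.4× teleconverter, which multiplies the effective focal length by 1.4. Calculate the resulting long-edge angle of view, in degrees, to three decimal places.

0.821°

Effective focal length f = 1240 × 1.4 = 1736 mm.
α = 2·arctan(24.89 / (2 × 1736)) = 2·arctan(0.00717) ≈ 0.8215°.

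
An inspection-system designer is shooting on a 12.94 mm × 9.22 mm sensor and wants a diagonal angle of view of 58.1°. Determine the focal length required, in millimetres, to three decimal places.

14.303 mm

Sensor diagonal = √(12.94² + 9.22²) = √252.4520 ≈ 15.8887 mm.
From α = 2·arctan(d/2f) we get f = d / (2·tan(α/2)).
With d = 15.8887 mm and α/2 = 29.05°, tan(α/2) ≈ 0.55545, so f ≈ 15.8887 / 1.11090 ≈ 14.3026 mm.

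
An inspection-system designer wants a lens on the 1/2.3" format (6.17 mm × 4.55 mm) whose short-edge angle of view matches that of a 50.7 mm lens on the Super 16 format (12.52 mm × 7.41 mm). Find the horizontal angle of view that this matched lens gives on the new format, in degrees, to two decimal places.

11.32°

Equal short-edge AOV ⇒ f₂ = f₁ · 4.55/7.41 = 50.7 × 0.61404 ≈ 31.1316 mm.
Horizontal AOV on the new format = 2·arctan(6.17 / (2 × 31.1316)) = 2·arctan(0.09910) ≈ 11.3186°.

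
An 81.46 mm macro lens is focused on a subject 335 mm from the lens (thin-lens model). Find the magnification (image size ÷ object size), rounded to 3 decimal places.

0.321×

Thin lens: 1/f = 1/dₒ + 1/dᵢ → 1/dᵢ = 1/81.46 − 1/335 = 0.0092909 mm⁻¹, so dᵢ ≈ 107.6323 mm.
Magnification m = dᵢ/dₒ = 107.6323/335 ≈ 0.32129.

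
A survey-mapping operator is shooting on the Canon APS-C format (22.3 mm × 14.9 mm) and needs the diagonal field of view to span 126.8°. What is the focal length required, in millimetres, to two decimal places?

6.72 mm

Sensor diagonal = √(22.3² + 14.9²) = √719.3000 ≈ 26.8198 mm.
From α = 2·arctan(d/2f) we get f = d / (2·tan(α/2)).
With d = 26.8198 mm and α/2 = 63.4°, tan(α/2) ≈ 1.99695, so f ≈ 26.8198 / 3.99391 ≈ 6.7152 mm.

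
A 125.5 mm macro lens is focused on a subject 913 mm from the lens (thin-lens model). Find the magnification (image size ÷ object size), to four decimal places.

0.1594×

Thin lens: 1/f = 1/dₒ + 1/dᵢ → 1/dᵢ = 1/125.5 − 1/913 = 0.0068728 mm⁻¹, so dᵢ ≈ 145.5003 mm.
Magnification m = dᵢ/dₒ = 145.5003/913 ≈ 0.15937.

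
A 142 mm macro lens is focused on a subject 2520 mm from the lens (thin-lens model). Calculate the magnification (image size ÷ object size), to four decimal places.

Thin lens: 1/f = 1/dₒ + 1/dᵢ → 1/dᵢ = 1/142 − 1/2520 = 0.0066454 mm⁻¹, so dᵢ ≈ 150.4794 mm.
Magnification m = dᵢ/dₒ = 150.4794/2520 ≈ 0.05971.

0.0597×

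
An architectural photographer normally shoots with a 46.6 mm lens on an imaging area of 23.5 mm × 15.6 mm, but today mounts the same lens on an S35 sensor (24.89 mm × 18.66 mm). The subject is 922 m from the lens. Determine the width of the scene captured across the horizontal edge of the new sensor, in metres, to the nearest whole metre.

492 m

The focal length stays 46.6 mm; the relevant sensor dimension is now w = 24.89 mm. Object distance dₒ = 922 m = 922000 mm.
Thin-lens field width W = w·(dₒ − f)/f = 24.89 × (922000 − 46.6)/46.6 ≈ 492433.908 mm = 492.434 m.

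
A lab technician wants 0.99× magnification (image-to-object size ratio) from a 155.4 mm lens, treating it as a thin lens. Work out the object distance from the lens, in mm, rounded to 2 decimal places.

312.37 mm

With m = dᵢ/dₒ and 1/f = 1/dₒ + 1/dᵢ, substituting dᵢ = m·dₒ gives 1/f = (1 + 1/m)/dₒ, hence dₒ = f·(1 + 1/m).
dₒ = 155.4 × (1 + 1/0.99) = 155.4 × 2.01010 ≈ 312.370 mm.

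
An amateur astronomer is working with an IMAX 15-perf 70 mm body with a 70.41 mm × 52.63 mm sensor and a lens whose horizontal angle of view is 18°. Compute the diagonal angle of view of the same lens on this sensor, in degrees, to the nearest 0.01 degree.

22.37°

From the horizontal AOV: f = 70.41 / (2·tan(9°)) = 70.41 / 0.31677 ≈ 222.2756 mm.
Sensor diagonal = √(70.41² + 52.63²) = √7727.4850 ≈ 87.9061 mm.
Diagonal AOV = 2·arctan(87.9061 / (2 × 222.2756)) = 2·arctan(0.19774) ≈ 22.3709°.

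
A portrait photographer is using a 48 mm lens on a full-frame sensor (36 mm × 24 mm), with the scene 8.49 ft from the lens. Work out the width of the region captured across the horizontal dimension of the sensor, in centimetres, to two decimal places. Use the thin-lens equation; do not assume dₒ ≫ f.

190.48 cm

dₒ: 8.49 ft × 304.8 mm/ft = 2587.75 mm.
Similar triangles through the lens centre give W/dₒ = w/dᵢ; with 1/f = 1/dₒ + 1/dᵢ this gives W = w·(dₒ − f)/f.
W = 36 mm × (2587.75 − 48) / 48 = 36 × 52.9115 ≈ 1904.814 mm = 190.481 cm.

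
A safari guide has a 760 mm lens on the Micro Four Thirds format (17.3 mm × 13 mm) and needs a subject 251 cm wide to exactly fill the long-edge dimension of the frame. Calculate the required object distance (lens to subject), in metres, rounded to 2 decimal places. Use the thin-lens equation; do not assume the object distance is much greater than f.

W: 251 cm = 2510 mm.
Magnification m = w/W = dᵢ/dₒ; combined with 1/f = 1/dₒ + 1/dᵢ this gives dₒ = f·(1 + W/w).
dₒ = 760 mm × (1 + 2510/17.3) = 760 × 146.0867 ≈ 111025.896 mm = 111.026 m.

111.03 m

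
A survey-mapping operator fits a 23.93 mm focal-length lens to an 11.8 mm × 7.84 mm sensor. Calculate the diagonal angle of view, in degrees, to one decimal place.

Sensor diagonal = √(11.8² + 7.84²) = √200.7056 ≈ 14.1671 mm.
Angle of view α = 2·arctan(d/2f) with d = 14.1671 mm and f = 23.93 mm.
d/2f = 0.29601; arctan(0.29601) ≈ 16.4893°, so α ≈ 32.9786°.

33.0°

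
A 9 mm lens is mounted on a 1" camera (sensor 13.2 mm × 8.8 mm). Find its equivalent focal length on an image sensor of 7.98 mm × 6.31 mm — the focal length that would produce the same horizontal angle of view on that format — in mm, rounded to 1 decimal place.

Equal angle of view means equal width/f ratio, so f₂ = f₁ · (width₂/width₁) = 9 × 7.98/13.2.
f₂ = 9 × 0.60455 ≈ 5.441 mm.

5.4 mm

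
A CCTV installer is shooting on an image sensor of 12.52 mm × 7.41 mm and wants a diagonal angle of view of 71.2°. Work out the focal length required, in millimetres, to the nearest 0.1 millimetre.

10.2 mm

Sensor diagonal = √(12.52² + 7.41²) = √211.6585 ≈ 14.5485 mm.
From α = 2·arctan(d/2f) we get f = d / (2·tan(α/2)).
With d = 14.5485 mm and α/2 = 35.6°, tan(α/2) ≈ 0.71593, so f ≈ 14.5485 / 1.43186 ≈ 10.1606 mm.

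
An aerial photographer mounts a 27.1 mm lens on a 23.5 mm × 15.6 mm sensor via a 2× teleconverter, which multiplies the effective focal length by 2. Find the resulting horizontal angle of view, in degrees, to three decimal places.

24.464°

Effective focal length f = 27.1 × 2 = 54.2 mm.
α = 2·arctan(23.5 / (2 × 54.2)) = 2·arctan(0.21679) ≈ 24.4637°.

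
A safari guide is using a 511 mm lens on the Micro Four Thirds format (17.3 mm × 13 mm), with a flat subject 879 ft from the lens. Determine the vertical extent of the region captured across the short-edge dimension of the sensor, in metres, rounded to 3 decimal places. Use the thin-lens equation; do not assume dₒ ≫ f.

6.803 m

dₒ: 879 ft × 304.8 mm/ft = 267919.19 mm.
Similar triangles through the lens centre give W/dₒ = h/dᵢ; with 1/f = 1/dₒ + 1/dᵢ this gives W = h·(dₒ − f)/f.
W = 13 mm × (267919 − 511) / 511 = 13 × 523.3037 ≈ 6802.948 mm = 6.80295 m.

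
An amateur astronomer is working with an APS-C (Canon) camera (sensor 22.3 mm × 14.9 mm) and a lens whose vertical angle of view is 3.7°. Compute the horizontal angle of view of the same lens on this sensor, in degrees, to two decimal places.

5.54°

From the vertical AOV: f = 14.9 / (2·tan(1.85°)) = 14.9 / 0.06460 ≈ 230.6515 mm.
Horizontal AOV = 2·arctan(22.3 / (2 × 230.6515)) = 2·arctan(0.04834) ≈ 5.5352°.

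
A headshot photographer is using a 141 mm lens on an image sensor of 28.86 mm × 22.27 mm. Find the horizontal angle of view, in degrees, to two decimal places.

Angle of view α = 2·arctan(w/2f) with w = 28.86 mm and f = 141 mm.
w/2f = 0.10234; arctan(0.10234) ≈ 5.8433°, so α ≈ 11.6867°.

11.69°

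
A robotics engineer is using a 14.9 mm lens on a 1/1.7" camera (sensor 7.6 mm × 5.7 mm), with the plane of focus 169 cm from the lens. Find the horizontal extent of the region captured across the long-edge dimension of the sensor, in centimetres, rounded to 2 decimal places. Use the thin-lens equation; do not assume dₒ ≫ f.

dₒ: 169 cm = 1690 mm.
Similar triangles through the lens centre give W/dₒ = w/dᵢ; with 1/f = 1/dₒ + 1/dᵢ this gives W = w·(dₒ − f)/f.
W = 7.6 mm × (1690 − 14.9) / 14.9 = 7.6 × 112.4228 ≈ 854.413 mm = 85.4413 cm.

85.44 cm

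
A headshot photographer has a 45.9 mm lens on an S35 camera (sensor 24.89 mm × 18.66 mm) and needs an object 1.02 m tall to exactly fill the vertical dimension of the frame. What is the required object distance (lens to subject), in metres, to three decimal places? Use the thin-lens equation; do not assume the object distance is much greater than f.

2.555 m

W: 1.02 m = 1020 mm.
Magnification m = h/W = dᵢ/dₒ; combined with 1/f = 1/dₒ + 1/dᵢ this gives dₒ = f·(1 + W/h).
dₒ = 45.9 mm × (1 + 1020/18.66) = 45.9 × 55.6624 ≈ 2554.903 mm = 2.5549 m.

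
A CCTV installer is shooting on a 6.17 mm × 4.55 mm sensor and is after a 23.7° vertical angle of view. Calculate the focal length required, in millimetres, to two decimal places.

From α = 2·arctan(h/2f) we get f = h / (2·tan(α/2)).
With h = 4.55 mm and α/2 = 11.85°, tan(α/2) ≈ 0.20982, so f ≈ 4.55 / 0.41964 ≈ 10.8425 mm.

10.84 mm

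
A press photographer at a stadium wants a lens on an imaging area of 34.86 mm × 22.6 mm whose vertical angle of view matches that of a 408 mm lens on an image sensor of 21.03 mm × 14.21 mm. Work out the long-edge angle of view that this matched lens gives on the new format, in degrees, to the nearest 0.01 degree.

3.08°

Equal vertical AOV ⇒ f₂ = f₁ · 22.6/14.21 = 408 × 1.59043 ≈ 648.8951 mm.
Long-edge AOV on the new format = 2·arctan(34.86 / (2 × 648.8951)) = 2·arctan(0.02686) ≈ 3.0773°.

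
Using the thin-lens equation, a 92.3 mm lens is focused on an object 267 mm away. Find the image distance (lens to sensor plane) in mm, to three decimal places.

1/dᵢ = 1/f − 1/dₒ = 1/92.3 − 1/267 = 0.0070889 mm⁻¹.
dᵢ = 1/0.0070889 ≈ 141.0653 mm.

141.065 mm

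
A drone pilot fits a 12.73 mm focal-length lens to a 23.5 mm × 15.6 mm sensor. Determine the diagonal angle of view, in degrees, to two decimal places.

95.86°

Sensor diagonal = √(23.5² + 15.6²) = √795.6100 ≈ 28.2066 mm.
Angle of view α = 2·arctan(d/2f) with d = 28.2066 mm and f = 12.73 mm.
d/2f = 1.10788; arctan(1.10788) ≈ 47.9297°, so α ≈ 95.8595°.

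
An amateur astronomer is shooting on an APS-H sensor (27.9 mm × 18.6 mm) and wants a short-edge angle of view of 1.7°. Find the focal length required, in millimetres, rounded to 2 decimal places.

From α = 2·arctan(h/2f) we get f = h / (2·tan(α/2)).
With h = 18.6 mm and α/2 = 0.85°, tan(α/2) ≈ 0.01484, so f ≈ 18.6 / 0.02967 ≈ 626.8372 mm.

626.84 mm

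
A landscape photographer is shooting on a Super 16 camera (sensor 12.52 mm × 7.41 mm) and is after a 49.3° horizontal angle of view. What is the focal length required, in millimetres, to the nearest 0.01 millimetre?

13.64 mm

From α = 2·arctan(w/2f) we get f = w / (2·tan(α/2)).
With w = 12.52 mm and α/2 = 24.65°, tan(α/2) ≈ 0.45889, so f ≈ 12.52 / 0.91778 ≈ 13.6416 mm.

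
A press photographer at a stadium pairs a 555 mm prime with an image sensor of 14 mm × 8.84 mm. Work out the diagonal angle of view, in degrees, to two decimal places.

Sensor diagonal = √(14² + 8.84²) = √274.1456 ≈ 16.5573 mm.
Angle of view α = 2·arctan(d/2f) with d = 16.5573 mm and f = 555 mm.
d/2f = 0.01492; arctan(0.01492) ≈ 0.8546°, so α ≈ 1.7092°.

1.71°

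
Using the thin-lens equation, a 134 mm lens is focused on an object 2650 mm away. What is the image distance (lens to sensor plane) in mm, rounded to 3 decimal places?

141.137 mm

1/dᵢ = 1/f − 1/dₒ = 1/134 − 1/2650 = 0.0070853 mm⁻¹.
dᵢ = 1/0.0070853 ≈ 141.1367 mm.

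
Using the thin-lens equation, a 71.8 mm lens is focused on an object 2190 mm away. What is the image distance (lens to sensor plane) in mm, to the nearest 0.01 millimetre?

1/dᵢ = 1/f − 1/dₒ = 1/71.8 − 1/2190 = 0.0134710 mm⁻¹.
dᵢ = 1/0.0134710 ≈ 74.2338 mm.

74.23 mm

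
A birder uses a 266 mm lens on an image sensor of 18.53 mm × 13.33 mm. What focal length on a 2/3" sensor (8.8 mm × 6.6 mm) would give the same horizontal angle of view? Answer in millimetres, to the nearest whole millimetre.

Equal angle of view means equal width/f ratio, so f₂ = f₁ · (width₂/width₁) = 266 × 8.8/18.53.
f₂ = 266 × 0.47491 ≈ 126.325 mm.

126 mm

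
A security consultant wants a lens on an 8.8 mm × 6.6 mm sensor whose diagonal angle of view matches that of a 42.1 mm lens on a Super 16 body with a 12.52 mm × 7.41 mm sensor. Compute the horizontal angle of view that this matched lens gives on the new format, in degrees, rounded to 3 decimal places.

15.740°

Sensor diagonal = √(12.52² + 7.41²) = √211.6585 ≈ 14.5485 mm.
Sensor diagonal = √(8.8² + 6.6²) = √121.0000 ≈ 11.0000 mm.
Equal diagonal AOV ⇒ f₂ = f₁ · 11.0000/14.5485 = 42.1 × 0.75609 ≈ 31.8315 mm.
Horizontal AOV on the new format = 2·arctan(8.8 / (2 × 31.8315)) = 2·arctan(0.13823) ≈ 15.7400°.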